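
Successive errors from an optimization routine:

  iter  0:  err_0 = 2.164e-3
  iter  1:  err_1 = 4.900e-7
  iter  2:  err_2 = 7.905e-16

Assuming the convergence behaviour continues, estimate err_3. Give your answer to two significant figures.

4.9e-37

First estimate the order: p ≈ ln(err_2/err_1) / ln(err_1/err_0) = ln(7.905e-16/4.900e-7)/ln(4.900e-7/2.164e-3) = ln(1.61327e-09)/ln(0.000226433) ≈ 2.4121.
Then err_3 ≈ err_2·(err_2/err_1)^p = 7.905e-16·(1.61327e-09)^2.4121 = 7.905e-16·6.19598e-22 ≈ 4.898e-37.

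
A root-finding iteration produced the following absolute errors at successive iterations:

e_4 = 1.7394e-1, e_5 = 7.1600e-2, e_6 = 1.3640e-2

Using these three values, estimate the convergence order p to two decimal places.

1.87

p ≈ ln(e_6/e_5) / ln(e_5/e_4)
  = ln(1.3640e-2/7.1600e-2) / ln(7.1600e-2/1.7394e-1)
  = ln(0.190503) / ln(0.411636)
  = -1.65809 / -0.88762 ≈ 1.86802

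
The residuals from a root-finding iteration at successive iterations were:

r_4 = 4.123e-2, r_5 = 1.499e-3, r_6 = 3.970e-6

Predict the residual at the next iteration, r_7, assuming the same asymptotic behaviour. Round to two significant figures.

9.7e-11

First estimate the order: p ≈ ln(r_6/r_5) / ln(r_5/r_4) = ln(3.970e-6/1.499e-3)/ln(1.499e-3/4.123e-2) = ln(0.00264843)/ln(0.036357) ≈ 1.7903.
Then r_7 ≈ r_6·(r_6/r_5)^p = 3.970e-6·(0.00264843)^1.7903 = 3.970e-6·2.43431e-05 ≈ 9.664e-11.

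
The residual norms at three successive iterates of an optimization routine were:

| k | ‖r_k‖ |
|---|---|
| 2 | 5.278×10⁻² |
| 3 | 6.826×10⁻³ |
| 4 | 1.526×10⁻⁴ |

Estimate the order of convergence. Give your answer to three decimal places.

1.858

p ≈ ln(‖r_4‖/‖r_3‖) / ln(‖r_3‖/‖r_2‖)
  = ln(1.526×10⁻⁴/6.826×10⁻³) / ln(6.826×10⁻³/5.278×10⁻²)
  = ln(0.0223557) / ln(0.129329)
  = -3.800674 / -2.045396 ≈ 1.858160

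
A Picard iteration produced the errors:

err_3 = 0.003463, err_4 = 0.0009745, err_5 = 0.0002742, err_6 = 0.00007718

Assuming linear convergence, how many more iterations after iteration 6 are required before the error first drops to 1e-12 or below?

15

Rate ρ ≈ err_6/err_5 = 0.00007718/0.0002742 = 0.2815.
After j more steps, err_{6+j} ≈ 0.00007718·ρ^j; need ρ^j ≤ 1e-12/0.00007718 = 1.29567e-08.
j ≥ ln(1.29567e-08)/ln(0.2815) = -18.1617/-1.26762 = 14.327.
So 15 more iterations are needed.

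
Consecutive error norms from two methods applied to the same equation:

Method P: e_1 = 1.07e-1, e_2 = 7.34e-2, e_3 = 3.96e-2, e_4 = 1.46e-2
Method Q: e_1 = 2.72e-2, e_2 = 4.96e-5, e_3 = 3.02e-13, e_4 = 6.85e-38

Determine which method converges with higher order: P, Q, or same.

Method P: p ≈ ln(1.46e-2/3.96e-2)/ln(3.96e-2/7.34e-2) ≈ 1.62.
Method Q: p ≈ ln(6.85e-38/3.02e-13)/ln(3.02e-13/4.96e-5) ≈ 3.00.
Method Q has the higher order (≈3.0 vs ≈1.6).

Q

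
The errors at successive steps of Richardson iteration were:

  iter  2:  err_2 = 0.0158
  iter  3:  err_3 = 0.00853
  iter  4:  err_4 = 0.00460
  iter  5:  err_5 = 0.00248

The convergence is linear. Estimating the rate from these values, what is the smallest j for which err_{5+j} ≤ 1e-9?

Rate ρ ≈ err_5/err_4 = 0.00248/0.00460 = 0.5391.
After j more steps, err_{5+j} ≈ 0.00248·ρ^j; need ρ^j ≤ 1e-9/0.00248 = 4.03226e-07.
j ≥ ln(4.03226e-07)/ln(0.5391) = -14.7238/-0.61785 = 23.831.
So 24 more iterations are needed.

24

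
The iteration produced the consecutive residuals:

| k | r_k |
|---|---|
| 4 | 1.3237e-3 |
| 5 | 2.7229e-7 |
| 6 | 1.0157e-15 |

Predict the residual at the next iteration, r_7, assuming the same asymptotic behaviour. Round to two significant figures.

5.5e-35

First estimate the order: p ≈ ln(r_6/r_5) / ln(r_5/r_4) = ln(1.0157e-15/2.7229e-7)/ln(2.7229e-7/1.3237e-3) = ln(3.73021e-09)/ln(0.000205704) ≈ 2.2861.
Then r_7 ≈ r_6·(r_6/r_5)^p = 1.0157e-15·(3.73021e-09)^2.2861 = 1.0157e-15·5.39684e-20 ≈ 5.482e-35.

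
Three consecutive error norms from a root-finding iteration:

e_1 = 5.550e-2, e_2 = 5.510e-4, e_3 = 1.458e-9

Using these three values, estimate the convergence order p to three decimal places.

2.784

p ≈ ln(e_3/e_2) / ln(e_2/e_1)
  = ln(1.458e-9/5.510e-4) / ln(5.510e-4/5.550e-2)
  = ln(2.6461e-06) / ln(0.00992793)
  = -12.842424 / -4.612403 ≈ 2.784324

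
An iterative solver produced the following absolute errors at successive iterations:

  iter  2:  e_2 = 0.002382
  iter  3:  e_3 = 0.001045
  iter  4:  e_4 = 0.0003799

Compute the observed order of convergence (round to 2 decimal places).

p ≈ ln(e_4/e_3) / ln(e_3/e_2)
  = ln(0.0003799/0.001045) / ln(0.001045/0.002382)
  = ln(0.363541) / ln(0.438707)
  = -1.01186 / -0.82392 ≈ 1.22810

1.23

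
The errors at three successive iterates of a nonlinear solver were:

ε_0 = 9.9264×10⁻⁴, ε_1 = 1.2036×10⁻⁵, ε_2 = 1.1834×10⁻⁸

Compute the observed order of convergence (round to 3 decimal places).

1.569

p ≈ ln(ε_2/ε_1) / ln(ε_1/ε_0)
  = ln(1.1834×10⁻⁸/1.2036×10⁻⁵) / ln(1.2036×10⁻⁵/9.9264×10⁻⁴)
  = ln(0.000983217) / ln(0.0121252)
  = -6.924681 / -4.412469 ≈ 1.569344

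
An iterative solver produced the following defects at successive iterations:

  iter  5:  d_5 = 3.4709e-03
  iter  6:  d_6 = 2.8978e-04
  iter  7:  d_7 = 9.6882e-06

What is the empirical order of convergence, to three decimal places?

p ≈ ln(d_7/d_6) / ln(d_6/d_5)
  = ln(9.6882e-06/2.8978e-04) / ln(2.8978e-04/3.4709e-03)
  = ln(0.0334329) / ln(0.0834884)
  = -3.398215 / -2.483048 ≈ 1.368566

1.369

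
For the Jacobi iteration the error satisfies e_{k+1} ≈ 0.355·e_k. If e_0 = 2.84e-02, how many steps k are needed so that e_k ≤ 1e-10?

After k steps, e_k ≈ 2.84e-02·0.355^k.
Need 0.355^k ≤ 1e-10/2.84e-02 = 3.52113e-09.
k ≥ ln(3.52113e-09)/ln(0.355) = -19.4645/-1.03564 = 18.795.
Smallest integer k = 19.

19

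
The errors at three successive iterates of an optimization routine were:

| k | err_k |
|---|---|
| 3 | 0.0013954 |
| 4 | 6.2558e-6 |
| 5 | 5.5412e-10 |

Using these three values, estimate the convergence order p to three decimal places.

p ≈ ln(err_5/err_4) / ln(err_4/err_3)
  = ln(5.5412e-10/6.2558e-6) / ln(6.2558e-6/0.0013954)
  = ln(8.8577e-05) / ln(0.00448316)
  = -9.331638 / -5.407427 ≈ 1.725708

1.726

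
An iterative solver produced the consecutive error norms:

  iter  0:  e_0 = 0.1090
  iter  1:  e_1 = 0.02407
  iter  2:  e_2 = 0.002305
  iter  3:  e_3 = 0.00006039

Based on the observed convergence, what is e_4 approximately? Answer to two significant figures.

2.1e-7

First estimate the order: p ≈ ln(e_3/e_2) / ln(e_2/e_1) = ln(0.00006039/0.002305)/ln(0.002305/0.02407) = ln(0.0261996)/ln(0.0957624) ≈ 1.5525.
Then e_4 ≈ e_3·(e_3/e_2)^p = 0.00006039·(0.0261996)^1.5525 = 0.00006039·0.0035027 ≈ 2.115e-07.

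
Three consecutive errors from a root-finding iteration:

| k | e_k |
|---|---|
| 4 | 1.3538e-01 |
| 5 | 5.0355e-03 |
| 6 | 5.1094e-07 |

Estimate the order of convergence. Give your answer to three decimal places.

2.794

p ≈ ln(e_6/e_5) / ln(e_5/e_4)
  = ln(5.1094e-07/5.0355e-03) / ln(5.0355e-03/1.3538e-01)
  = ln(0.000101468) / ln(0.0371953)
  = -9.195767 / -3.291573 ≈ 2.793730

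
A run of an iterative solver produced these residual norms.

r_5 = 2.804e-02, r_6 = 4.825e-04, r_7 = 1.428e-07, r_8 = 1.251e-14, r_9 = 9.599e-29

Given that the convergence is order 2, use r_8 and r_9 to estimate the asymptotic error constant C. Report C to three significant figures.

C ≈ r_9 / r_8^2
  = 9.599e-29 / (1.251e-14)^2
  = 9.599e-29 / 1.565e-28 ≈ 0.61335

0.613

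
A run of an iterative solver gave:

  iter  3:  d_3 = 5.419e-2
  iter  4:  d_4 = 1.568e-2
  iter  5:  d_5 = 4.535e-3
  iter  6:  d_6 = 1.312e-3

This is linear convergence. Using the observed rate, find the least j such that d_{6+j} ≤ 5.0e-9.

11

Rate ρ ≈ d_6/d_5 = 1.312e-3/4.535e-3 = 0.2893.
After j more steps, d_{6+j} ≈ 1.312e-3·ρ^j; need ρ^j ≤ 5.0e-9/1.312e-3 = 3.81098e-06.
j ≥ ln(3.81098e-06)/ln(0.2893) = -12.4776/-1.24029 = 10.060.
So 11 more iterations are needed.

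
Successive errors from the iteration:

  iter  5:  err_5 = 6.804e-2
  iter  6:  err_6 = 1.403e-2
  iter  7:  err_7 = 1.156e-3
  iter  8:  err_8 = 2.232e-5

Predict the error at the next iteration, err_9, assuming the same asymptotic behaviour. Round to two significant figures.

4.3e-8

First estimate the order: p ≈ ln(err_8/err_7) / ln(err_7/err_6) = ln(2.232e-5/1.156e-3)/ln(1.156e-3/1.403e-2) = ln(0.019308)/ln(0.0823949) ≈ 1.5813.
Then err_9 ≈ err_8·(err_8/err_7)^p = 2.232e-5·(0.019308)^1.5813 = 2.232e-5·0.00194642 ≈ 4.344e-08.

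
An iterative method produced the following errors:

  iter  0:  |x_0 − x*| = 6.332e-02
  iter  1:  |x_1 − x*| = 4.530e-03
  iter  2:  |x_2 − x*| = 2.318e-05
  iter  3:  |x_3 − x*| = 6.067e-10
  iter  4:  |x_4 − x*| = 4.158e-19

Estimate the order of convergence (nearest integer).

Consecutive ratios: |x_4 − x*|/|x_3 − x*| = 4.158e-19/6.067e-10 = 6.85347e-10, |x_3 − x*|/|x_2 − x*| = 6.067e-10/2.318e-05 = 2.61734e-05.
p ≈ ln(6.85347e-10)/ln(2.61734e-05) = -21.1011/-10.5508 ≈ 2.00.
So the convergence is quadratic (order 2).

2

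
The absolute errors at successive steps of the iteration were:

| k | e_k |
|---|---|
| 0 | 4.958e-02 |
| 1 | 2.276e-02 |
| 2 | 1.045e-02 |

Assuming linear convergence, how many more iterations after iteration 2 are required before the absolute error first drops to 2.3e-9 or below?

Rate ρ ≈ e_2/e_1 = 1.045e-02/2.276e-02 = 0.4591.
After j more steps, e_{2+j} ≈ 1.045e-02·ρ^j; need ρ^j ≤ 2.3e-9/1.045e-02 = 2.20096e-07.
j ≥ ln(2.20096e-07)/ln(0.4591) = -15.3292/-0.77849 = 19.691.
So 20 more iterations are needed.

20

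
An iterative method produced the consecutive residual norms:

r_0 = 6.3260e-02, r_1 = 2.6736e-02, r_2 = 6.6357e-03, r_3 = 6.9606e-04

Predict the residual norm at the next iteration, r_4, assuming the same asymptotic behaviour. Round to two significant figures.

First estimate the order: p ≈ ln(r_3/r_2) / ln(r_2/r_1) = ln(6.9606e-04/6.6357e-03)/ln(6.6357e-03/2.6736e-02) = ln(0.104896)/ln(0.248193) ≈ 1.6180.
Then r_4 ≈ r_3·(r_3/r_2)^p = 6.9606e-04·(0.104896)^1.6180 = 6.9606e-04·0.0260368 ≈ 1.812e-05.

1.8e-5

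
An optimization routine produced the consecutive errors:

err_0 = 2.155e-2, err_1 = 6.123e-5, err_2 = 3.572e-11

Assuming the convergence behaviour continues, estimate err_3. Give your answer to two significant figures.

2.0e-26

First estimate the order: p ≈ ln(err_2/err_1) / ln(err_1/err_0) = ln(3.572e-11/6.123e-5)/ln(6.123e-5/2.155e-2) = ln(5.83374e-07)/ln(0.0028413) ≈ 2.4481.
Then err_3 ≈ err_2·(err_2/err_1)^p = 3.572e-11·(5.83374e-07)^2.4481 = 3.572e-11·5.47539e-16 ≈ 1.956e-26.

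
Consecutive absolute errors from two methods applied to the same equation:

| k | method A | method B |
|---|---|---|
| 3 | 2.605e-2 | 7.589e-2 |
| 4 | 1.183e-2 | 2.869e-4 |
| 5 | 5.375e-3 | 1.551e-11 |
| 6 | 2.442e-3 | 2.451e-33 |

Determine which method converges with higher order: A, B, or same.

Method A: p ≈ ln(2.442e-3/5.375e-3)/ln(5.375e-3/1.183e-2) ≈ 1.00.
Method B: p ≈ ln(2.451e-33/1.551e-11)/ln(1.551e-11/2.869e-4) ≈ 3.00.
Method B has the higher order (≈3.0 vs ≈1.0).

B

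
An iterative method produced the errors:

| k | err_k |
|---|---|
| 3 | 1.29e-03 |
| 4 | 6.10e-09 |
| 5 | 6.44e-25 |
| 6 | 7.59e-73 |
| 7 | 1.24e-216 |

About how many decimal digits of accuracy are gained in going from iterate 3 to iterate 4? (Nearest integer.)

Digits gained ≈ log₁₀(err_3/err_4) = log₁₀(1.29e-03/6.10e-09) = log₁₀(211475) ≈ 5.325.

5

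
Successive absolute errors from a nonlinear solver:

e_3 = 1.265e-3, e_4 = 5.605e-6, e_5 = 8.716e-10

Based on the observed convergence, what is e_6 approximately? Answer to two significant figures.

6.0e-16

First estimate the order: p ≈ ln(e_5/e_4) / ln(e_4/e_3) = ln(8.716e-10/5.605e-6)/ln(5.605e-6/1.265e-3) = ln(0.000155504)/ln(0.00443083) ≈ 1.6181.
Then e_6 ≈ e_5·(e_5/e_4)^p = 8.716e-10·(0.000155504)^1.6181 = 8.716e-10·6.88426e-07 ≈ 6e-16.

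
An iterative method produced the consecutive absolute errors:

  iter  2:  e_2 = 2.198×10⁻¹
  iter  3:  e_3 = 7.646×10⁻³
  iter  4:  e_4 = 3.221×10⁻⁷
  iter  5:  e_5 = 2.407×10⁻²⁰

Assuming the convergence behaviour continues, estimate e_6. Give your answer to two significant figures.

1.0e-59

First estimate the order: p ≈ ln(e_5/e_4) / ln(e_4/e_3) = ln(2.407×10⁻²⁰/3.221×10⁻⁷)/ln(3.221×10⁻⁷/7.646×10⁻³) = ln(7.47283e-14)/ln(4.21266e-05) ≈ 3.0000.
Then e_6 ≈ e_5·(e_5/e_4)^p = 2.407×10⁻²⁰·(7.47283e-14)^3.0000 = 2.407×10⁻²⁰·4.17307e-40 ≈ 1.004e-59.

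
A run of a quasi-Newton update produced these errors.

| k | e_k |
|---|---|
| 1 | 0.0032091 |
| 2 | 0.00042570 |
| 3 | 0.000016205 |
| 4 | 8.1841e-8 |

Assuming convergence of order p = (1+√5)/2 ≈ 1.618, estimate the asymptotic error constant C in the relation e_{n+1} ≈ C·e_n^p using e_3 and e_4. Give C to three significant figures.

C ≈ e_4 / e_3^1.618
  = 8.1841e-8 / (0.000016205)^1.618
  = 8.1841e-8 / 1.77506e-08 ≈ 4.6106

4.61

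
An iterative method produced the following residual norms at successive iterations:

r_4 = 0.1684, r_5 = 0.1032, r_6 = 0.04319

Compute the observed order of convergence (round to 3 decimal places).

p ≈ ln(r_6/r_5) / ln(r_5/r_4)
  = ln(0.04319/0.1032) / ln(0.1032/0.1684)
  = ln(0.418508) / ln(0.612827)
  = -0.871059 / -0.489673 ≈ 1.778859

1.779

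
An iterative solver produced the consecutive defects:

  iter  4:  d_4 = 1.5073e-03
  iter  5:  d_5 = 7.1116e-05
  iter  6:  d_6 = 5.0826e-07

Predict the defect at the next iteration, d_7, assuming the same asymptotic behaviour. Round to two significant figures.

1.7e-10

First estimate the order: p ≈ ln(d_6/d_5) / ln(d_5/d_4) = ln(5.0826e-07/7.1116e-05)/ln(7.1116e-05/1.5073e-03) = ln(0.00714691)/ln(0.0471811) ≈ 1.6180.
Then d_7 ≈ d_6·(d_6/d_5)^p = 5.0826e-07·(0.00714691)^1.6180 = 5.0826e-07·0.000337259 ≈ 1.714e-10.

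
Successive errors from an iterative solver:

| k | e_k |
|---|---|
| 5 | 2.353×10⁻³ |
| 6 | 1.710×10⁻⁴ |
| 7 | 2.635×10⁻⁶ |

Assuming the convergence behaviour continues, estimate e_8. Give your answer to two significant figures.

3.4e-9

First estimate the order: p ≈ ln(e_7/e_6) / ln(e_6/e_5) = ln(2.635×10⁻⁶/1.710×10⁻⁴)/ln(1.710×10⁻⁴/2.353×10⁻³) = ln(0.0154094)/ln(0.0726732) ≈ 1.5916.
Then e_8 ≈ e_7·(e_7/e_6)^p = 2.635×10⁻⁶·(0.0154094)^1.5916 = 2.635×10⁻⁶·0.00130521 ≈ 3.439e-09.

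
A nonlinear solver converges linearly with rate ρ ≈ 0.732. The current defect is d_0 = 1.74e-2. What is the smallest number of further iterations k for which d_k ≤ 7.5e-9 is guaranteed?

47

After k steps, d_k ≈ 1.74e-2·0.732^k.
Need 0.732^k ≤ 7.5e-9/1.74e-2 = 4.31034e-07.
k ≥ ln(4.31034e-07)/ln(0.732) = -14.6571/-0.31197 = 46.982.
Smallest integer k = 47.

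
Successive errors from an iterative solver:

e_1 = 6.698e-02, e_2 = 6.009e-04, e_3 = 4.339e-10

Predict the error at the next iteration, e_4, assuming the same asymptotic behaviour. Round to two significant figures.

1.6e-28

First estimate the order: p ≈ ln(e_3/e_2) / ln(e_2/e_1) = ln(4.339e-10/6.009e-04)/ln(6.009e-04/6.698e-02) = ln(7.22084e-07)/ln(0.00897133) ≈ 3.0000.
Then e_4 ≈ e_3·(e_3/e_2)^p = 4.339e-10·(7.22084e-07)^3.0000 = 4.339e-10·3.76498e-19 ≈ 1.634e-28.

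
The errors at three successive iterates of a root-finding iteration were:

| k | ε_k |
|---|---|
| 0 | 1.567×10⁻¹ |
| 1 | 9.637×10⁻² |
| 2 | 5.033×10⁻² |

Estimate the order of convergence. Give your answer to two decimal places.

p ≈ ln(ε_2/ε_1) / ln(ε_1/ε_0)
  = ln(5.033×10⁻²/9.637×10⁻²) / ln(9.637×10⁻²/1.567×10⁻¹)
  = ln(0.522258) / ln(0.614997)
  = -0.64959 / -0.48614 ≈ 1.33622

1.34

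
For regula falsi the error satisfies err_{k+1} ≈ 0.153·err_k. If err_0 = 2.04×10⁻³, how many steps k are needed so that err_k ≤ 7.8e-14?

After k steps, err_k ≈ 2.04×10⁻³·0.153^k.
Need 0.153^k ≤ 7.8e-14/2.04×10⁻³ = 3.82353e-11.
k ≥ ln(3.82353e-11)/ln(0.153) = -23.9873/-1.87732 = 12.777.
Smallest integer k = 13.

13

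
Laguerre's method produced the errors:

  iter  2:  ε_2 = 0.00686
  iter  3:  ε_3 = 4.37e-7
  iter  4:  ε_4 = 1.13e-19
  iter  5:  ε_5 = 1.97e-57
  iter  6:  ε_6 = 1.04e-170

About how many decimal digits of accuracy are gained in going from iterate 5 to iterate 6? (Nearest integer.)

113

Digits gained ≈ log₁₀(ε_5/ε_6) = log₁₀(1.97e-57/1.04e-170) = log₁₀(1.89423e+113) ≈ 113.277.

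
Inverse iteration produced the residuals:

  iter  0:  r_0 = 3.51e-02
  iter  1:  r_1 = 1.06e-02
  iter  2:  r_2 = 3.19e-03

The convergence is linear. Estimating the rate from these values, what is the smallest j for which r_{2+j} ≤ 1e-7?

9

Rate ρ ≈ r_2/r_1 = 3.19e-03/1.06e-02 = 0.3009.
After j more steps, r_{2+j} ≈ 3.19e-03·ρ^j; need ρ^j ≤ 1e-7/3.19e-03 = 3.1348e-05.
j ≥ ln(3.1348e-05)/ln(0.3009) = -10.3704/-1.20098 = 8.635.
So 9 more iterations are needed.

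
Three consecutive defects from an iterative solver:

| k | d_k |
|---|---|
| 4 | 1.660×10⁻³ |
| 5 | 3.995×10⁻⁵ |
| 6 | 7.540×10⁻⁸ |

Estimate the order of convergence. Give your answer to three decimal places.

1.683

p ≈ ln(d_6/d_5) / ln(d_5/d_4)
  = ln(7.540×10⁻⁸/3.995×10⁻⁵) / ln(3.995×10⁻⁵/1.660×10⁻³)
  = ln(0.00188736) / ln(0.0240663)
  = -6.272576 / -3.726943 ≈ 1.683035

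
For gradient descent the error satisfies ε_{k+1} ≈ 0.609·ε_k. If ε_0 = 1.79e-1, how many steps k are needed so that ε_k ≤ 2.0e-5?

After k steps, ε_k ≈ 1.79e-1·0.609^k.
Need 0.609^k ≤ 2.0e-5/1.79e-1 = 0.000111732.
k ≥ ln(0.000111732)/ln(0.609) = -9.0994/-0.49594 = 18.348.
Smallest integer k = 19.

19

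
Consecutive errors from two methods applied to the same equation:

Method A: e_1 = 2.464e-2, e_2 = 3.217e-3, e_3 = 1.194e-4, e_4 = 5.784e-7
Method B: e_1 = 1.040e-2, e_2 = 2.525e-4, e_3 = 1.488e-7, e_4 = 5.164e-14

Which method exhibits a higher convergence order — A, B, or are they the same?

B

Method A: p ≈ ln(5.784e-7/1.194e-4)/ln(1.194e-4/3.217e-3) ≈ 1.62.
Method B: p ≈ ln(5.164e-14/1.488e-7)/ln(1.488e-7/2.525e-4) ≈ 2.00.
Method B has the higher order (≈2.0 vs ≈1.6).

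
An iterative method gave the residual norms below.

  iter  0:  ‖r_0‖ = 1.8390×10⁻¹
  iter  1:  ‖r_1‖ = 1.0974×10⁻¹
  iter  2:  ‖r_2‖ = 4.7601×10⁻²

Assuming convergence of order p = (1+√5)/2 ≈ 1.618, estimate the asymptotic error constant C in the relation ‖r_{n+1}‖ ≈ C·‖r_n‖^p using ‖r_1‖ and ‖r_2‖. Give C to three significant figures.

1.70

C ≈ ‖r_2‖ / ‖r_1‖^1.618
  = 4.7601×10⁻² / (1.0974×10⁻¹)^1.618
  = 4.7601×10⁻² / 0.0280098 ≈ 1.6994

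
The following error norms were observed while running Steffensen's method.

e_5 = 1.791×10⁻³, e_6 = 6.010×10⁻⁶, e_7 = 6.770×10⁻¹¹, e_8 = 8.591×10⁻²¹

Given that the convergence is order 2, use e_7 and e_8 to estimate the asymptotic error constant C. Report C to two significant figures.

C ≈ e_8 / e_7^2
  = 8.591×10⁻²¹ / (6.770×10⁻¹¹)^2
  = 8.591×10⁻²¹ / 4.58329e-21 ≈ 1.8744

1.9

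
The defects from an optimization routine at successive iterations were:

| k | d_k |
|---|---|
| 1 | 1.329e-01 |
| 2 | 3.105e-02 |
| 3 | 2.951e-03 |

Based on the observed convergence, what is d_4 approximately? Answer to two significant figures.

6.5e-5

First estimate the order: p ≈ ln(d_3/d_2) / ln(d_2/d_1) = ln(2.951e-03/3.105e-02)/ln(3.105e-02/1.329e-01) = ln(0.0950403)/ln(0.233634) ≈ 1.6186.
Then d_4 ≈ d_3·(d_3/d_2)^p = 2.951e-03·(0.0950403)^1.6186 = 2.951e-03·0.0221637 ≈ 6.541e-05.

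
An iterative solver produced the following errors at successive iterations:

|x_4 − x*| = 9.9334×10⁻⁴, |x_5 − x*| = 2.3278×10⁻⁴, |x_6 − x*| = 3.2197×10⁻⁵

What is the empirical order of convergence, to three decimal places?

1.363

p ≈ ln(|x_6 − x*|/|x_5 − x*|) / ln(|x_5 − x*|/|x_4 − x*|)
  = ln(3.2197×10⁻⁵/2.3278×10⁻⁴) / ln(2.3278×10⁻⁴/9.9334×10⁻⁴)
  = ln(0.138315) / ln(0.234341)
  = -1.978222 / -1.450978 ≈ 1.363371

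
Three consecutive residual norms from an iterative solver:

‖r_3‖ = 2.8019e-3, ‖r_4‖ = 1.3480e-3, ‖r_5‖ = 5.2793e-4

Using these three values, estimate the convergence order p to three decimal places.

p ≈ ln(‖r_5‖/‖r_4‖) / ln(‖r_4‖/‖r_3‖)
  = ln(5.2793e-4/1.3480e-3) / ln(1.3480e-3/2.8019e-3)
  = ln(0.391639) / ln(0.481102)
  = -0.937415 / -0.731676 ≈ 1.281189

1.281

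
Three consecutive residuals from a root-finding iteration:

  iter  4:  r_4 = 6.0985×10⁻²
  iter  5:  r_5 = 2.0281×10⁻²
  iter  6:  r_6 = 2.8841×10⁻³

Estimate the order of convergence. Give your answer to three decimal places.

p ≈ ln(r_6/r_5) / ln(r_5/r_4)
  = ln(2.8841×10⁻³/2.0281×10⁻²) / ln(2.0281×10⁻²/6.0985×10⁻²)
  = ln(0.142207) / ln(0.332557)
  = -1.950472 / -1.100944 ≈ 1.771636

1.772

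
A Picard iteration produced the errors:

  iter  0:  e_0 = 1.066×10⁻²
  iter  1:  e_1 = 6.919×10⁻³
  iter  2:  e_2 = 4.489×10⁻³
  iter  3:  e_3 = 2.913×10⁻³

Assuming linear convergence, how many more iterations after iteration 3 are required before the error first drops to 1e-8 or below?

30

Rate ρ ≈ e_3/e_2 = 2.913×10⁻³/4.489×10⁻³ = 0.6489.
After j more steps, e_{3+j} ≈ 2.913×10⁻³·ρ^j; need ρ^j ≤ 1e-8/2.913×10⁻³ = 3.43289e-06.
j ≥ ln(3.43289e-06)/ln(0.6489) = -12.5821/-0.43248 = 29.093.
So 30 more iterations are needed.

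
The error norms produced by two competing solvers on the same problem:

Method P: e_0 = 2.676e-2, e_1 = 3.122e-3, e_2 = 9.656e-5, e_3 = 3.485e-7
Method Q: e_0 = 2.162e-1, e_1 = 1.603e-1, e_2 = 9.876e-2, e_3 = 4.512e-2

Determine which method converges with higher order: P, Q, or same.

same

Method P: p ≈ ln(3.485e-7/9.656e-5)/ln(9.656e-5/3.122e-3) ≈ 1.62.
Method Q: p ≈ ln(4.512e-2/9.876e-2)/ln(9.876e-2/1.603e-1) ≈ 1.62.
Both orders ≈ 1.6 — effectively the same.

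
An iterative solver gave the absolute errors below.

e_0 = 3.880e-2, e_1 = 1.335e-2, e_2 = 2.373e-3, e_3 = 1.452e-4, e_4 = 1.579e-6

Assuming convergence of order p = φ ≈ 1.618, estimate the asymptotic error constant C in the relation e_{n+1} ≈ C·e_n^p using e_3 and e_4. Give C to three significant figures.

2.56

C ≈ e_4 / e_3^1.618
  = 1.579e-6 / (1.452e-4)^1.618
  = 1.579e-6 / 6.16683e-07 ≈ 2.5605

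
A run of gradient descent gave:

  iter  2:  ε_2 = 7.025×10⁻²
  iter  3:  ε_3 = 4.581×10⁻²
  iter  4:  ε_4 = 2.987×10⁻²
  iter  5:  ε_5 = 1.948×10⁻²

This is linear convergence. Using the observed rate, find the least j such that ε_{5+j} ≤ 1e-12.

Rate ρ ≈ ε_5/ε_4 = 1.948×10⁻²/2.987×10⁻² = 0.6522.
After j more steps, ε_{5+j} ≈ 1.948×10⁻²·ρ^j; need ρ^j ≤ 1e-12/1.948×10⁻² = 5.13347e-11.
j ≥ ln(5.13347e-11)/ln(0.6522) = -23.6927/-0.42740 = 55.434.
So 56 more iterations are needed.

56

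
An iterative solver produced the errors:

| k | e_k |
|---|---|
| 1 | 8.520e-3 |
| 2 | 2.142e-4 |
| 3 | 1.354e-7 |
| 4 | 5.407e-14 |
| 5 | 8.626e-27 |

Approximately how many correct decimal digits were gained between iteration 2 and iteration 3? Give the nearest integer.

Digits gained ≈ log₁₀(e_2/e_3) = log₁₀(2.142e-4/1.354e-7) = log₁₀(1581.98) ≈ 3.199.

3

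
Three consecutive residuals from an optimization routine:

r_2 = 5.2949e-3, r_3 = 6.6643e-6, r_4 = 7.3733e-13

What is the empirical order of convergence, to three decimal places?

2.399

p ≈ ln(r_4/r_3) / ln(r_3/r_2)
  = ln(7.3733e-13/6.6643e-6) / ln(6.6643e-6/5.2949e-3)
  = ln(1.10639e-07) / ln(0.00125863)
  = -16.016993 / -6.677731 ≈ 2.398568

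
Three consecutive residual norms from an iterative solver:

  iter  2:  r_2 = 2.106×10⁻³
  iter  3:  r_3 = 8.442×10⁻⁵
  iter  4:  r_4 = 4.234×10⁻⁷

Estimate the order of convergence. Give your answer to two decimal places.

1.65

p ≈ ln(r_4/r_3) / ln(r_3/r_2)
  = ln(4.234×10⁻⁷/8.442×10⁻⁵) / ln(8.442×10⁻⁵/2.106×10⁻³)
  = ln(0.0050154) / ln(0.0400855)
  = -5.29524 / -3.21674 ≈ 1.64615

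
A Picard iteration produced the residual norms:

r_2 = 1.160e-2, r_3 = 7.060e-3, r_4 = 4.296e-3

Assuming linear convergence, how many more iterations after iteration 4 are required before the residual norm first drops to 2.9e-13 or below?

48

Rate ρ ≈ r_4/r_3 = 4.296e-3/7.060e-3 = 0.6085.
After j more steps, r_{4+j} ≈ 4.296e-3·ρ^j; need ρ^j ≤ 2.9e-13/4.296e-3 = 6.75047e-11.
j ≥ ln(6.75047e-11)/ln(0.6085) = -23.4188/-0.49676 = 47.143.
So 48 more iterations are needed.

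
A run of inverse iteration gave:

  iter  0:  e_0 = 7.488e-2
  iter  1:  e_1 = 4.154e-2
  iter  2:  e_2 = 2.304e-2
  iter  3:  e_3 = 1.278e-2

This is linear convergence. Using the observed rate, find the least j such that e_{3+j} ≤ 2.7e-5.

11

Rate ρ ≈ e_3/e_2 = 1.278e-2/2.304e-2 = 0.5547.
After j more steps, e_{3+j} ≈ 1.278e-2·ρ^j; need ρ^j ≤ 2.7e-5/1.278e-2 = 0.00211268.
j ≥ ln(0.00211268)/ln(0.5547) = -6.1598/-0.58933 = 10.452.
So 11 more iterations are needed.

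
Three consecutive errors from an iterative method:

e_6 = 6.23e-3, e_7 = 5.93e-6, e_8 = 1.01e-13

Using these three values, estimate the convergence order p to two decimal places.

2.57

p ≈ ln(e_8/e_7) / ln(e_7/e_6)
  = ln(1.01e-13/5.93e-6) / ln(5.93e-6/6.23e-3)
  = ln(1.7032e-08) / ln(0.000951846)
  = -17.88817 / -6.95711 ≈ 2.57121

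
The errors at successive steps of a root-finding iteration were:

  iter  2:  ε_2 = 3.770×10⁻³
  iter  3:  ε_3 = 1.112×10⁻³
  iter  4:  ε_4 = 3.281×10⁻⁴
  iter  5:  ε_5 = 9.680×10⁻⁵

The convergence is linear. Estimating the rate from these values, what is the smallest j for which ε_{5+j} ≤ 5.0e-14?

Rate ρ ≈ ε_5/ε_4 = 9.680×10⁻⁵/3.281×10⁻⁴ = 0.2950.
After j more steps, ε_{5+j} ≈ 9.680×10⁻⁵·ρ^j; need ρ^j ≤ 5.0e-14/9.680×10⁻⁵ = 5.16529e-10.
j ≥ ln(5.16529e-10)/ln(0.2950) = -21.3839/-1.22078 = 17.517.
So 18 more iterations are needed.

18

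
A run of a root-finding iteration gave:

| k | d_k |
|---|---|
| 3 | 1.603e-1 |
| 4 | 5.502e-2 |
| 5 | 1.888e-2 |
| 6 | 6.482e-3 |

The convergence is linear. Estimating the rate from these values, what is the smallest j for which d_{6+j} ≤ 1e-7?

11

Rate ρ ≈ d_6/d_5 = 6.482e-3/1.888e-2 = 0.3433.
After j more steps, d_{6+j} ≈ 6.482e-3·ρ^j; need ρ^j ≤ 1e-7/6.482e-3 = 1.54273e-05.
j ≥ ln(1.54273e-05)/ln(0.3433) = -11.0794/-1.06915 = 10.363.
So 11 more iterations are needed.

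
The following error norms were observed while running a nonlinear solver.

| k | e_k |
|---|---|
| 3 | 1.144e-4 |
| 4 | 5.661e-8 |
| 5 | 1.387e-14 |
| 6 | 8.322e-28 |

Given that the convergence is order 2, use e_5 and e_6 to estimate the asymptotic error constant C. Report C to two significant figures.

4.3

C ≈ e_6 / e_5^2
  = 8.322e-28 / (1.387e-14)^2
  = 8.322e-28 / 1.92377e-28 ≈ 4.3259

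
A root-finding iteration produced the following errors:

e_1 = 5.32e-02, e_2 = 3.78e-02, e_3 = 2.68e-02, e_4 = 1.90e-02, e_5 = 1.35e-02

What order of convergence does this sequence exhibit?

Consecutive ratios: e_5/e_4 = 1.35e-02/1.90e-02 = 0.710526, e_4/e_3 = 1.90e-02/2.68e-02 = 0.708955.
p ≈ ln(0.710526)/ln(0.708955) = -0.3417/-0.3440 ≈ 0.99.
So the convergence is linear (order 1).

1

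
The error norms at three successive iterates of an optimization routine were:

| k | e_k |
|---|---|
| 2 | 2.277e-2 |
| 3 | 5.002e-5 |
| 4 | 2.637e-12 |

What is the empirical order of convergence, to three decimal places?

p ≈ ln(e_4/e_3) / ln(e_3/e_2)
  = ln(2.637e-12/5.002e-5) / ln(5.002e-5/2.277e-2)
  = ln(5.27189e-08) / ln(0.00219675)
  = -16.758292 / -6.120776 ≈ 2.737936

2.738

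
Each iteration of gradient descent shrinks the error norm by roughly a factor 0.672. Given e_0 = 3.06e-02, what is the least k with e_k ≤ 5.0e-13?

63

After k steps, e_k ≈ 3.06e-02·0.672^k.
Need 0.672^k ≤ 5.0e-13/3.06e-02 = 1.63399e-11.
k ≥ ln(1.63399e-11)/ln(0.672) = -24.8374/-0.39750 = 62.484.
Smallest integer k = 63.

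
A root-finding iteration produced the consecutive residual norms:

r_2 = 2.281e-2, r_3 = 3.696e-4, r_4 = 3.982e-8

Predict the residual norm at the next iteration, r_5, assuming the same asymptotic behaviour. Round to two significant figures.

First estimate the order: p ≈ ln(r_4/r_3) / ln(r_3/r_2) = ln(3.982e-8/3.696e-4)/ln(3.696e-4/2.281e-2) = ln(0.000107738)/ln(0.0162034) ≈ 2.2161.
Then r_5 ≈ r_4·(r_4/r_3)^p = 3.982e-8·(0.000107738)^2.2161 = 3.982e-8·1.61188e-09 ≈ 6.419e-17.

6.4e-17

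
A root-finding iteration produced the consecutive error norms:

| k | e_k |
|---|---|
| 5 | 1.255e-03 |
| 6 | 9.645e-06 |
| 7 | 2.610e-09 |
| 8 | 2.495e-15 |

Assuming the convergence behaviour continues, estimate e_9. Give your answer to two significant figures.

1.7e-25

First estimate the order: p ≈ ln(e_8/e_7) / ln(e_7/e_6) = ln(2.495e-15/2.610e-09)/ln(2.610e-09/9.645e-06) = ln(9.55939e-07)/ln(0.000270607) ≈ 1.6873.
Then e_9 ≈ e_8·(e_8/e_7)^p = 2.495e-15·(9.55939e-07)^1.6873 = 2.495e-15·6.96915e-11 ≈ 1.739e-25.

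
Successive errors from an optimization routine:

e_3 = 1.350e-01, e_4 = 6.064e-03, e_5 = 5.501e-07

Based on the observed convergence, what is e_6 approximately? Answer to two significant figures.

First estimate the order: p ≈ ln(e_5/e_4) / ln(e_4/e_3) = ln(5.501e-07/6.064e-03)/ln(6.064e-03/1.350e-01) = ln(9.07157e-05)/ln(0.0449185) ≈ 2.9997.
Then e_6 ≈ e_5·(e_5/e_4)^p = 5.501e-07·(9.07157e-05)^2.9997 = 5.501e-07·7.48618e-13 ≈ 4.118e-19.

4.1e-19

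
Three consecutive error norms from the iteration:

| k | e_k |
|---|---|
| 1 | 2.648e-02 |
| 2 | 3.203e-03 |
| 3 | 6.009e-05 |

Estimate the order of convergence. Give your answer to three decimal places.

1.882

p ≈ ln(e_3/e_2) / ln(e_2/e_1)
  = ln(6.009e-05/3.203e-03) / ln(3.203e-03/2.648e-02)
  = ln(0.0187605) / ln(0.120959)
  = -3.976002 / -2.112304 ≈ 1.882306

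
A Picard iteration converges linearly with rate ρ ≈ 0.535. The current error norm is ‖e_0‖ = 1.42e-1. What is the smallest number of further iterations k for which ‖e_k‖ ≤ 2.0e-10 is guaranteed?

33

After k steps, ‖e_k‖ ≈ 1.42e-1·0.535^k.
Need 0.535^k ≤ 2.0e-10/1.42e-1 = 1.40845e-09.
k ≥ ln(1.40845e-09)/ln(0.535) = -20.3808/-0.62549 = 32.584.
Smallest integer k = 33.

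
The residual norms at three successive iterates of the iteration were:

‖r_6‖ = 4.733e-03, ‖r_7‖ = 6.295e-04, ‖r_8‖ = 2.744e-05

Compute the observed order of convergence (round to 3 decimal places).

1.553

p ≈ ln(‖r_8‖/‖r_7‖) / ln(‖r_7‖/‖r_6‖)
  = ln(2.744e-05/6.295e-04) / ln(6.295e-04/4.733e-03)
  = ln(0.0435902) / ln(0.133002)
  = -3.132923 / -2.017391 ≈ 1.552958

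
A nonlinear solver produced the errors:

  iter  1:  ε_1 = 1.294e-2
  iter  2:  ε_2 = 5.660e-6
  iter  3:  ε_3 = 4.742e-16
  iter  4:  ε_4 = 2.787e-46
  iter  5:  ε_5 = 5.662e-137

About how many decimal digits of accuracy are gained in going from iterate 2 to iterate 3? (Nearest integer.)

Digits gained ≈ log₁₀(ε_2/ε_3) = log₁₀(5.660e-6/4.742e-16) = log₁₀(1.19359e+10) ≈ 10.077.

10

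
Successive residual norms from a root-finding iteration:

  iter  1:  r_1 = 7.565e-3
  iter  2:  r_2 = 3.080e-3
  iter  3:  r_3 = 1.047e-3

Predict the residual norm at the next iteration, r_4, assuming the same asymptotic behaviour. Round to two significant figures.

First estimate the order: p ≈ ln(r_3/r_2) / ln(r_2/r_1) = ln(1.047e-3/3.080e-3)/ln(3.080e-3/7.565e-3) = ln(0.339935)/ln(0.407138) ≈ 1.2008.
Then r_4 ≈ r_3·(r_3/r_2)^p = 1.047e-3·(0.339935)^1.2008 = 1.047e-3·0.273716 ≈ 0.0002866.

2.9e-4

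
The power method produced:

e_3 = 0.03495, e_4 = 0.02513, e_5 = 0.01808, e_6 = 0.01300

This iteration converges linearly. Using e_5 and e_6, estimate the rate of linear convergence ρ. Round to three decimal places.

ρ ≈ e_6/e_5 = 0.01300/0.01808 = 0.71903

0.719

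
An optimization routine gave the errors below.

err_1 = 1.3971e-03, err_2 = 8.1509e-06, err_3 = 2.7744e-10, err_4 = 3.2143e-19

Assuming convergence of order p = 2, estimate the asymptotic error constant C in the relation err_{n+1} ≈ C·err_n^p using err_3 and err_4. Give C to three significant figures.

4.18

C ≈ err_4 / err_3^2
  = 3.2143e-19 / (2.7744e-10)^2
  = 3.2143e-19 / 7.6973e-20 ≈ 4.1759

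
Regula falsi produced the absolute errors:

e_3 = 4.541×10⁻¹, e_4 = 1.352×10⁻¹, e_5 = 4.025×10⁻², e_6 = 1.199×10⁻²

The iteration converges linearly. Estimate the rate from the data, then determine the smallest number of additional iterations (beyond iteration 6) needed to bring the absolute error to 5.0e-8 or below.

Rate ρ ≈ e_6/e_5 = 1.199×10⁻²/4.025×10⁻² = 0.2979.
After j more steps, e_{6+j} ≈ 1.199×10⁻²·ρ^j; need ρ^j ≤ 5.0e-8/1.199×10⁻² = 4.17014e-06.
j ≥ ln(4.17014e-06)/ln(0.2979) = -12.3876/-1.21100 = 10.229.
So 11 more iterations are needed.

11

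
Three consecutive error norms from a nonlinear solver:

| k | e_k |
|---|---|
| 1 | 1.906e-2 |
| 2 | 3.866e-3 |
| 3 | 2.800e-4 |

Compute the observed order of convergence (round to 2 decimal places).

1.65

p ≈ ln(e_3/e_2) / ln(e_2/e_1)
  = ln(2.800e-4/3.866e-3) / ln(3.866e-3/1.906e-2)
  = ln(0.0724263) / ln(0.202833)
  = -2.62519 / -1.59537 ≈ 1.64551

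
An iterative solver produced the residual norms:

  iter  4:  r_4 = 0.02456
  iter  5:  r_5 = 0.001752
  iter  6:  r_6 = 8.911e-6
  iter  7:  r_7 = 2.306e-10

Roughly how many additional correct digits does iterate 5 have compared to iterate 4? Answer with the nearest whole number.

1

Digits gained ≈ log₁₀(r_4/r_5) = log₁₀(0.02456/0.001752) = log₁₀(14.0183) ≈ 1.147.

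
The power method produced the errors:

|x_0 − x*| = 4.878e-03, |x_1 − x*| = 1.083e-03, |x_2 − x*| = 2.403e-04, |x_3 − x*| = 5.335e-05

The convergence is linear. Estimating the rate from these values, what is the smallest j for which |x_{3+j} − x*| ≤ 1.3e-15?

Rate ρ ≈ |x_3 − x*|/|x_2 − x*| = 5.335e-05/2.403e-04 = 0.2220.
After j more steps, |x_{3+j} − x*| ≈ 5.335e-05·ρ^j; need ρ^j ≤ 1.3e-15/5.335e-05 = 2.43674e-11.
j ≥ ln(2.43674e-11)/ln(0.2220) = -24.4378/-1.50508 = 16.237.
So 17 more iterations are needed.

17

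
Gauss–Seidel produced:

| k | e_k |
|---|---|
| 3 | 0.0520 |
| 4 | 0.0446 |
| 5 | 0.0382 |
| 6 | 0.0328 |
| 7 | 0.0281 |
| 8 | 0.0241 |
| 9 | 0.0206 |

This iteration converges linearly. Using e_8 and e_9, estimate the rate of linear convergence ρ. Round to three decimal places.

0.855

ρ ≈ e_9/e_8 = 0.0206/0.0241 = 0.85477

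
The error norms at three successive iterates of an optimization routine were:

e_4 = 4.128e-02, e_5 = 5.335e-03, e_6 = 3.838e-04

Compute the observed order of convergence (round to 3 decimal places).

p ≈ ln(e_6/e_5) / ln(e_5/e_4)
  = ln(3.838e-04/5.335e-03) / ln(5.335e-03/4.128e-02)
  = ln(0.07194) / ln(0.129239)
  = -2.631923 / -2.046092 ≈ 1.286317

1.286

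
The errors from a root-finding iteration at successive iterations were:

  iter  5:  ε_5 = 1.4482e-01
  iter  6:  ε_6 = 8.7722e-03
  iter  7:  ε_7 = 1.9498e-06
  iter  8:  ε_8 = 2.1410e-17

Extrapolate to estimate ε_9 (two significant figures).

2.8e-50

First estimate the order: p ≈ ln(ε_8/ε_7) / ln(ε_7/ε_6) = ln(2.1410e-17/1.9498e-06)/ln(1.9498e-06/8.7722e-03) = ln(1.09806e-11)/ln(0.00022227) ≈ 3.0000.
Then ε_9 ≈ ε_8·(ε_8/ε_7)^p = 2.1410e-17·(1.09806e-11)^3.0000 = 2.1410e-17·1.32397e-33 ≈ 2.835e-50.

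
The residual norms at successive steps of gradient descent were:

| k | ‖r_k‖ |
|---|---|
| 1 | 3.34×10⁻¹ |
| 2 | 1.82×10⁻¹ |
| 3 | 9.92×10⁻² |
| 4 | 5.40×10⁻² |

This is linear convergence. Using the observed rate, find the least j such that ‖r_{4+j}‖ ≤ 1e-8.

26

Rate ρ ≈ ‖r_4‖/‖r_3‖ = 5.40×10⁻²/9.92×10⁻² = 0.5444.
After j more steps, ‖r_{4+j}‖ ≈ 5.40×10⁻²·ρ^j; need ρ^j ≤ 1e-8/5.40×10⁻² = 1.85185e-07.
j ≥ ln(1.85185e-07)/ln(0.5444) = -15.5019/-0.60807 = 25.494.
So 26 more iterations are needed.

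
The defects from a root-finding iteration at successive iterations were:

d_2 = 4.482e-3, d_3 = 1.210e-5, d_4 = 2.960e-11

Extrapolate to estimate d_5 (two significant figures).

First estimate the order: p ≈ ln(d_4/d_3) / ln(d_3/d_2) = ln(2.960e-11/1.210e-5)/ln(1.210e-5/4.482e-3) = ln(2.44628e-06)/ln(0.00269969) ≈ 2.1846.
Then d_5 ≈ d_4·(d_4/d_3)^p = 2.960e-11·(2.44628e-06)^2.1846 = 2.960e-11·5.50973e-13 ≈ 1.631e-23.

1.6e-23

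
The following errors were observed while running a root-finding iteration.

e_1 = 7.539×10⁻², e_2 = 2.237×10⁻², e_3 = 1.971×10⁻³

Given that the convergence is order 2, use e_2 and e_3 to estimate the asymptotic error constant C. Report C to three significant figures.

C ≈ e_3 / e_2^2
  = 1.971×10⁻³ / (2.237×10⁻²)^2
  = 1.971×10⁻³ / 0.000500417 ≈ 3.9387

3.94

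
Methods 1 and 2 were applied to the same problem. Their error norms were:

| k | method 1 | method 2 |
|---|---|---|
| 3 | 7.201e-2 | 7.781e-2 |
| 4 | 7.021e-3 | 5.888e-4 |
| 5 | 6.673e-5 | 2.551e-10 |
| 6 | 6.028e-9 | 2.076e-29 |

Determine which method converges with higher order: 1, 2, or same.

Method 1: p ≈ ln(6.028e-9/6.673e-5)/ln(6.673e-5/7.021e-3) ≈ 2.00.
Method 2: p ≈ ln(2.076e-29/2.551e-10)/ln(2.551e-10/5.888e-4) ≈ 3.00.
Method 2 has the higher order (≈3.0 vs ≈2.0).

2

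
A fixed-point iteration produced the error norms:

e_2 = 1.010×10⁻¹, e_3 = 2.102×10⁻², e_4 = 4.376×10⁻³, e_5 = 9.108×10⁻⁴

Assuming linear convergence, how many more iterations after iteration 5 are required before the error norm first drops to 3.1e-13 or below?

14

Rate ρ ≈ e_5/e_4 = 9.108×10⁻⁴/4.376×10⁻³ = 0.2081.
After j more steps, e_{5+j} ≈ 9.108×10⁻⁴·ρ^j; need ρ^j ≤ 3.1e-13/9.108×10⁻⁴ = 3.4036e-10.
j ≥ ln(3.4036e-10)/ln(0.2081) = -21.8010/-1.56974 = 13.888.
So 14 more iterations are needed.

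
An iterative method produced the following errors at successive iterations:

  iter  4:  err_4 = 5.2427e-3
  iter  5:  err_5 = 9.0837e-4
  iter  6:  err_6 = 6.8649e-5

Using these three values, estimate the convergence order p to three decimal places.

p ≈ ln(err_6/err_5) / ln(err_5/err_4)
  = ln(6.8649e-5/9.0837e-4) / ln(9.0837e-4/5.2427e-3)
  = ln(0.0755738) / ln(0.173264)
  = -2.582646 / -1.752939 ≈ 1.473323

1.473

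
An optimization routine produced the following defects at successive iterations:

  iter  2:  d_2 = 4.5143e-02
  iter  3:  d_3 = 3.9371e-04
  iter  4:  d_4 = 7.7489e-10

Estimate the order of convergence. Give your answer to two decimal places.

2.77

p ≈ ln(d_4/d_3) / ln(d_3/d_2)
  = ln(7.7489e-10/3.9371e-04) / ln(3.9371e-04/4.5143e-02)
  = ln(1.96817e-06) / ln(0.0087214)
  = -13.13841 / -4.74198 ≈ 2.77066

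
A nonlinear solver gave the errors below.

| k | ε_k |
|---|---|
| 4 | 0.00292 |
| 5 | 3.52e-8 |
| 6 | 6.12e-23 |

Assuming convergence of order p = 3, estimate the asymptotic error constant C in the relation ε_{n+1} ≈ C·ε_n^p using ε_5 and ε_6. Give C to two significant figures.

1.4

C ≈ ε_6 / ε_5^3
  = 6.12e-23 / (3.52e-8)^3
  = 6.12e-23 / 4.36142e-23 ≈ 1.4032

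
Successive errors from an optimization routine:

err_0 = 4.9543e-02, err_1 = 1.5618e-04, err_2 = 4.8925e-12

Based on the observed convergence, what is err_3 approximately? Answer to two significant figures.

1.5e-34

First estimate the order: p ≈ ln(err_2/err_1) / ln(err_1/err_0) = ln(4.8925e-12/1.5618e-04)/ln(1.5618e-04/4.9543e-02) = ln(3.1326e-08)/ln(0.00315241) ≈ 3.0000.
Then err_3 ≈ err_2·(err_2/err_1)^p = 4.8925e-12·(3.1326e-08)^3.0000 = 4.8925e-12·3.07408e-23 ≈ 1.504e-34.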